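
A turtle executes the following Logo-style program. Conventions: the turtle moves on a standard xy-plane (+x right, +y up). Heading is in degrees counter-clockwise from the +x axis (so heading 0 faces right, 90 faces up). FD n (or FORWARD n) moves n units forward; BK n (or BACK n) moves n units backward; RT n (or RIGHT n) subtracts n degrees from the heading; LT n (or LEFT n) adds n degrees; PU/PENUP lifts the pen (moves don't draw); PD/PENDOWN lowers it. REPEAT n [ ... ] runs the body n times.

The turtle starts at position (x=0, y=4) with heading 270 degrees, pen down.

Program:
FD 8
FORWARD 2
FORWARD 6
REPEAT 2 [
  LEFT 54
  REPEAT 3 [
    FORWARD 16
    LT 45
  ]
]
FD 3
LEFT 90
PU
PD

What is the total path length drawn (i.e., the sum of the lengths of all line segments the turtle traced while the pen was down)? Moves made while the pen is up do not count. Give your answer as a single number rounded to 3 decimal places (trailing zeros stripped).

Answer: 115

Derivation:
Executing turtle program step by step:
Start: pos=(0,4), heading=270, pen down
FD 8: (0,4) -> (0,-4) [heading=270, draw]
FD 2: (0,-4) -> (0,-6) [heading=270, draw]
FD 6: (0,-6) -> (0,-12) [heading=270, draw]
REPEAT 2 [
  -- iteration 1/2 --
  LT 54: heading 270 -> 324
  REPEAT 3 [
    -- iteration 1/3 --
    FD 16: (0,-12) -> (12.944,-21.405) [heading=324, draw]
    LT 45: heading 324 -> 9
    -- iteration 2/3 --
    FD 16: (12.944,-21.405) -> (28.747,-18.902) [heading=9, draw]
    LT 45: heading 9 -> 54
    -- iteration 3/3 --
    FD 16: (28.747,-18.902) -> (38.152,-5.957) [heading=54, draw]
    LT 45: heading 54 -> 99
  ]
  -- iteration 2/2 --
  LT 54: heading 99 -> 153
  REPEAT 3 [
    -- iteration 1/3 --
    FD 16: (38.152,-5.957) -> (23.896,1.307) [heading=153, draw]
    LT 45: heading 153 -> 198
    -- iteration 2/3 --
    FD 16: (23.896,1.307) -> (8.679,-3.638) [heading=198, draw]
    LT 45: heading 198 -> 243
    -- iteration 3/3 --
    FD 16: (8.679,-3.638) -> (1.415,-17.894) [heading=243, draw]
    LT 45: heading 243 -> 288
  ]
]
FD 3: (1.415,-17.894) -> (2.342,-20.747) [heading=288, draw]
LT 90: heading 288 -> 18
PU: pen up
PD: pen down
Final: pos=(2.342,-20.747), heading=18, 10 segment(s) drawn

Segment lengths:
  seg 1: (0,4) -> (0,-4), length = 8
  seg 2: (0,-4) -> (0,-6), length = 2
  seg 3: (0,-6) -> (0,-12), length = 6
  seg 4: (0,-12) -> (12.944,-21.405), length = 16
  seg 5: (12.944,-21.405) -> (28.747,-18.902), length = 16
  seg 6: (28.747,-18.902) -> (38.152,-5.957), length = 16
  seg 7: (38.152,-5.957) -> (23.896,1.307), length = 16
  seg 8: (23.896,1.307) -> (8.679,-3.638), length = 16
  seg 9: (8.679,-3.638) -> (1.415,-17.894), length = 16
  seg 10: (1.415,-17.894) -> (2.342,-20.747), length = 3
Total = 115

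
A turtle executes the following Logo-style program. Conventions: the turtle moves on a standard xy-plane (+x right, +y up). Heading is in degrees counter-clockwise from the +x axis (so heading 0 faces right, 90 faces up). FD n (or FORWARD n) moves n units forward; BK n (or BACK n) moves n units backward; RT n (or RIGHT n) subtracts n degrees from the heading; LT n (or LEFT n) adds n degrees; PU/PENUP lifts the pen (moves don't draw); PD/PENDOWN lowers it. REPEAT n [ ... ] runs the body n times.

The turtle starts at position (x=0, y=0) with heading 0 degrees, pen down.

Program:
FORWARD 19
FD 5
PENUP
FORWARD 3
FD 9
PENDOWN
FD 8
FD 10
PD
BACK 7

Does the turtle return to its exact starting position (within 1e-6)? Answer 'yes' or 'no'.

Executing turtle program step by step:
Start: pos=(0,0), heading=0, pen down
FD 19: (0,0) -> (19,0) [heading=0, draw]
FD 5: (19,0) -> (24,0) [heading=0, draw]
PU: pen up
FD 3: (24,0) -> (27,0) [heading=0, move]
FD 9: (27,0) -> (36,0) [heading=0, move]
PD: pen down
FD 8: (36,0) -> (44,0) [heading=0, draw]
FD 10: (44,0) -> (54,0) [heading=0, draw]
PD: pen down
BK 7: (54,0) -> (47,0) [heading=0, draw]
Final: pos=(47,0), heading=0, 5 segment(s) drawn

Start position: (0, 0)
Final position: (47, 0)
Distance = 47; >= 1e-6 -> NOT closed

Answer: no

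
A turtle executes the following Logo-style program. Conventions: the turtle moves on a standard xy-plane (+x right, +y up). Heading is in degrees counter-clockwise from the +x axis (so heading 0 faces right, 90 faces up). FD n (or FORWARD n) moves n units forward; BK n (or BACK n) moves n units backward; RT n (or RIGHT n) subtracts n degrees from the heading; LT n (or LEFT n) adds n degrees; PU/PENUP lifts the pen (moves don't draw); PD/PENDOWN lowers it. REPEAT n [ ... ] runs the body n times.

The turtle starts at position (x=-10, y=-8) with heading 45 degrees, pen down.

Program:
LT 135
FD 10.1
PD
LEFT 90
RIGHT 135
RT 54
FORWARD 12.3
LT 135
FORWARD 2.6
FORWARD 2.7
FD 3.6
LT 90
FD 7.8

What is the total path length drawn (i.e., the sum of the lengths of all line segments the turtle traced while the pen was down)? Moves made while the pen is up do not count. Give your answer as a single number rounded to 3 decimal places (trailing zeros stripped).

Answer: 39.1

Derivation:
Executing turtle program step by step:
Start: pos=(-10,-8), heading=45, pen down
LT 135: heading 45 -> 180
FD 10.1: (-10,-8) -> (-20.1,-8) [heading=180, draw]
PD: pen down
LT 90: heading 180 -> 270
RT 135: heading 270 -> 135
RT 54: heading 135 -> 81
FD 12.3: (-20.1,-8) -> (-18.176,4.149) [heading=81, draw]
LT 135: heading 81 -> 216
FD 2.6: (-18.176,4.149) -> (-20.279,2.62) [heading=216, draw]
FD 2.7: (-20.279,2.62) -> (-22.464,1.033) [heading=216, draw]
FD 3.6: (-22.464,1.033) -> (-25.376,-1.083) [heading=216, draw]
LT 90: heading 216 -> 306
FD 7.8: (-25.376,-1.083) -> (-20.791,-7.393) [heading=306, draw]
Final: pos=(-20.791,-7.393), heading=306, 6 segment(s) drawn

Segment lengths:
  seg 1: (-10,-8) -> (-20.1,-8), length = 10.1
  seg 2: (-20.1,-8) -> (-18.176,4.149), length = 12.3
  seg 3: (-18.176,4.149) -> (-20.279,2.62), length = 2.6
  seg 4: (-20.279,2.62) -> (-22.464,1.033), length = 2.7
  seg 5: (-22.464,1.033) -> (-25.376,-1.083), length = 3.6
  seg 6: (-25.376,-1.083) -> (-20.791,-7.393), length = 7.8
Total = 39.1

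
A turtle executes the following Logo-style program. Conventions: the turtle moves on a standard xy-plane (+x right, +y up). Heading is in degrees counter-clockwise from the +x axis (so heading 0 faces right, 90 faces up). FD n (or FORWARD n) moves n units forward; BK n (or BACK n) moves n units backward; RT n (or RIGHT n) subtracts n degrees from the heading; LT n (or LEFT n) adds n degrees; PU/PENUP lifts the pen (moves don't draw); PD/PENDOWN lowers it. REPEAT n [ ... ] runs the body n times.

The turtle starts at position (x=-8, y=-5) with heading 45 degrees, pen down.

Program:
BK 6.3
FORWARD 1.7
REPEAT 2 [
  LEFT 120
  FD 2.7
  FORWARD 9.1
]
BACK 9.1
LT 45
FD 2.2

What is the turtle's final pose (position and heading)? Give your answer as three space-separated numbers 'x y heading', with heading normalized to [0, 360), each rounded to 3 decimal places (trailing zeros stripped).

Answer: -20.047 -8.907 330

Derivation:
Executing turtle program step by step:
Start: pos=(-8,-5), heading=45, pen down
BK 6.3: (-8,-5) -> (-12.455,-9.455) [heading=45, draw]
FD 1.7: (-12.455,-9.455) -> (-11.253,-8.253) [heading=45, draw]
REPEAT 2 [
  -- iteration 1/2 --
  LT 120: heading 45 -> 165
  FD 2.7: (-11.253,-8.253) -> (-13.861,-7.554) [heading=165, draw]
  FD 9.1: (-13.861,-7.554) -> (-22.651,-5.199) [heading=165, draw]
  -- iteration 2/2 --
  LT 120: heading 165 -> 285
  FD 2.7: (-22.651,-5.199) -> (-21.952,-7.807) [heading=285, draw]
  FD 9.1: (-21.952,-7.807) -> (-19.597,-16.597) [heading=285, draw]
]
BK 9.1: (-19.597,-16.597) -> (-21.952,-7.807) [heading=285, draw]
LT 45: heading 285 -> 330
FD 2.2: (-21.952,-7.807) -> (-20.047,-8.907) [heading=330, draw]
Final: pos=(-20.047,-8.907), heading=330, 8 segment(s) drawn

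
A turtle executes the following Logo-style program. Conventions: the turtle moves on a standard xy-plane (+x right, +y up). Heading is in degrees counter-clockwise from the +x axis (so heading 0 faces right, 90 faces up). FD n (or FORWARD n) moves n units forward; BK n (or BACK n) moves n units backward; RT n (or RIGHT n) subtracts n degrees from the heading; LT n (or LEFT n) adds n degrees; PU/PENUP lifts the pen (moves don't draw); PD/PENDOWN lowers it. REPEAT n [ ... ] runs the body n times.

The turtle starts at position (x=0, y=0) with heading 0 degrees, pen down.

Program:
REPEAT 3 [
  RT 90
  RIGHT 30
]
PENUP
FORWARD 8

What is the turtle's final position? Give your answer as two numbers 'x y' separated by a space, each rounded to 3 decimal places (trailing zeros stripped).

Executing turtle program step by step:
Start: pos=(0,0), heading=0, pen down
REPEAT 3 [
  -- iteration 1/3 --
  RT 90: heading 0 -> 270
  RT 30: heading 270 -> 240
  -- iteration 2/3 --
  RT 90: heading 240 -> 150
  RT 30: heading 150 -> 120
  -- iteration 3/3 --
  RT 90: heading 120 -> 30
  RT 30: heading 30 -> 0
]
PU: pen up
FD 8: (0,0) -> (8,0) [heading=0, move]
Final: pos=(8,0), heading=0, 0 segment(s) drawn

Answer: 8 0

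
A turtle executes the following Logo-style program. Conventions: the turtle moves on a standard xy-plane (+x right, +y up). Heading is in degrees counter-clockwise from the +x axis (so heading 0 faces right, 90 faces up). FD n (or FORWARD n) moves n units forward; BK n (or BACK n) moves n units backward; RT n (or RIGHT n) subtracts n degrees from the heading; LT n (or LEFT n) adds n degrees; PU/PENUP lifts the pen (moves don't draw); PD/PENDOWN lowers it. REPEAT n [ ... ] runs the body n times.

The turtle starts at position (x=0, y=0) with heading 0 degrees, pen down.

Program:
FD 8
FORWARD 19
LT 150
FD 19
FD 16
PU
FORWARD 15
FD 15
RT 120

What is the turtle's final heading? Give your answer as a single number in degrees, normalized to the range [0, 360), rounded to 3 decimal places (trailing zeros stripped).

Answer: 30

Derivation:
Executing turtle program step by step:
Start: pos=(0,0), heading=0, pen down
FD 8: (0,0) -> (8,0) [heading=0, draw]
FD 19: (8,0) -> (27,0) [heading=0, draw]
LT 150: heading 0 -> 150
FD 19: (27,0) -> (10.546,9.5) [heading=150, draw]
FD 16: (10.546,9.5) -> (-3.311,17.5) [heading=150, draw]
PU: pen up
FD 15: (-3.311,17.5) -> (-16.301,25) [heading=150, move]
FD 15: (-16.301,25) -> (-29.292,32.5) [heading=150, move]
RT 120: heading 150 -> 30
Final: pos=(-29.292,32.5), heading=30, 4 segment(s) drawn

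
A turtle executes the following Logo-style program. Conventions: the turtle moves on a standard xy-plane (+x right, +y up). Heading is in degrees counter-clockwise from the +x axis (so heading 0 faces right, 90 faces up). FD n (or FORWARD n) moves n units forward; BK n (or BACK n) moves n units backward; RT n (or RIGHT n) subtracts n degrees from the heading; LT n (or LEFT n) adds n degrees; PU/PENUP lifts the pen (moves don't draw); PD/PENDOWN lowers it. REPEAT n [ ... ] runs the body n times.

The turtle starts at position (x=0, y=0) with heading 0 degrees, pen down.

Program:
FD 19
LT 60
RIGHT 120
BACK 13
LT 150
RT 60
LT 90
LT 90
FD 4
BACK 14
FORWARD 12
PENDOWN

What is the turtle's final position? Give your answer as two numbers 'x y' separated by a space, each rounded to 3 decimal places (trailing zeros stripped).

Answer: 10.768 10.258

Derivation:
Executing turtle program step by step:
Start: pos=(0,0), heading=0, pen down
FD 19: (0,0) -> (19,0) [heading=0, draw]
LT 60: heading 0 -> 60
RT 120: heading 60 -> 300
BK 13: (19,0) -> (12.5,11.258) [heading=300, draw]
LT 150: heading 300 -> 90
RT 60: heading 90 -> 30
LT 90: heading 30 -> 120
LT 90: heading 120 -> 210
FD 4: (12.5,11.258) -> (9.036,9.258) [heading=210, draw]
BK 14: (9.036,9.258) -> (21.16,16.258) [heading=210, draw]
FD 12: (21.16,16.258) -> (10.768,10.258) [heading=210, draw]
PD: pen down
Final: pos=(10.768,10.258), heading=210, 5 segment(s) drawn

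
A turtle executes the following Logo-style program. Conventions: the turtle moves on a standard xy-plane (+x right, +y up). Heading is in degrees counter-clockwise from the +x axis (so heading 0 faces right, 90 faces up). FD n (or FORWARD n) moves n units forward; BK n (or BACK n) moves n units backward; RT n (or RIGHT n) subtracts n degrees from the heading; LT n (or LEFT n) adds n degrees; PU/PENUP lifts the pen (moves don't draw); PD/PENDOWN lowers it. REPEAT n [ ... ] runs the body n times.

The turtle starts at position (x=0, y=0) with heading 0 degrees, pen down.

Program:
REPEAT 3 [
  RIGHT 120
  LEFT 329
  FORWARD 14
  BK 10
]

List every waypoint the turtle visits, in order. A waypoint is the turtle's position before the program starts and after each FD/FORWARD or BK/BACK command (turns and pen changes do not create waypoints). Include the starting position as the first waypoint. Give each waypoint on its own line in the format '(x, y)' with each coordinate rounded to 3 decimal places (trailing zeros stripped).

Answer: (0, 0)
(-12.245, -6.787)
(-3.498, -1.939)
(3.92, 9.933)
(-1.379, 1.453)
(-2.112, -12.528)
(-1.588, -2.542)

Derivation:
Executing turtle program step by step:
Start: pos=(0,0), heading=0, pen down
REPEAT 3 [
  -- iteration 1/3 --
  RT 120: heading 0 -> 240
  LT 329: heading 240 -> 209
  FD 14: (0,0) -> (-12.245,-6.787) [heading=209, draw]
  BK 10: (-12.245,-6.787) -> (-3.498,-1.939) [heading=209, draw]
  -- iteration 2/3 --
  RT 120: heading 209 -> 89
  LT 329: heading 89 -> 58
  FD 14: (-3.498,-1.939) -> (3.92,9.933) [heading=58, draw]
  BK 10: (3.92,9.933) -> (-1.379,1.453) [heading=58, draw]
  -- iteration 3/3 --
  RT 120: heading 58 -> 298
  LT 329: heading 298 -> 267
  FD 14: (-1.379,1.453) -> (-2.112,-12.528) [heading=267, draw]
  BK 10: (-2.112,-12.528) -> (-1.588,-2.542) [heading=267, draw]
]
Final: pos=(-1.588,-2.542), heading=267, 6 segment(s) drawn
Waypoints (7 total):
(0, 0)
(-12.245, -6.787)
(-3.498, -1.939)
(3.92, 9.933)
(-1.379, 1.453)
(-2.112, -12.528)
(-1.588, -2.542)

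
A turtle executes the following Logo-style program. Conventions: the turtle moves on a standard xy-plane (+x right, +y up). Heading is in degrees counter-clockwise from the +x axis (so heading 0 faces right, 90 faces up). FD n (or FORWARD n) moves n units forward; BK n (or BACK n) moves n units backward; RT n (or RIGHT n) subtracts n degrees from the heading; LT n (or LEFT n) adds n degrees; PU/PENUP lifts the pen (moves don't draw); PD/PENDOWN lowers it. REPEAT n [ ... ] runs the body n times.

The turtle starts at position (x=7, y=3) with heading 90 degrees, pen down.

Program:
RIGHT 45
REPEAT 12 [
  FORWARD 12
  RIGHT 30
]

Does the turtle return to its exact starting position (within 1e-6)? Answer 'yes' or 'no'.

Answer: yes

Derivation:
Executing turtle program step by step:
Start: pos=(7,3), heading=90, pen down
RT 45: heading 90 -> 45
REPEAT 12 [
  -- iteration 1/12 --
  FD 12: (7,3) -> (15.485,11.485) [heading=45, draw]
  RT 30: heading 45 -> 15
  -- iteration 2/12 --
  FD 12: (15.485,11.485) -> (27.076,14.591) [heading=15, draw]
  RT 30: heading 15 -> 345
  -- iteration 3/12 --
  FD 12: (27.076,14.591) -> (38.668,11.485) [heading=345, draw]
  RT 30: heading 345 -> 315
  -- iteration 4/12 --
  FD 12: (38.668,11.485) -> (47.153,3) [heading=315, draw]
  RT 30: heading 315 -> 285
  -- iteration 5/12 --
  FD 12: (47.153,3) -> (50.259,-8.591) [heading=285, draw]
  RT 30: heading 285 -> 255
  -- iteration 6/12 --
  FD 12: (50.259,-8.591) -> (47.153,-20.182) [heading=255, draw]
  RT 30: heading 255 -> 225
  -- iteration 7/12 --
  FD 12: (47.153,-20.182) -> (38.668,-28.668) [heading=225, draw]
  RT 30: heading 225 -> 195
  -- iteration 8/12 --
  FD 12: (38.668,-28.668) -> (27.076,-31.773) [heading=195, draw]
  RT 30: heading 195 -> 165
  -- iteration 9/12 --
  FD 12: (27.076,-31.773) -> (15.485,-28.668) [heading=165, draw]
  RT 30: heading 165 -> 135
  -- iteration 10/12 --
  FD 12: (15.485,-28.668) -> (7,-20.182) [heading=135, draw]
  RT 30: heading 135 -> 105
  -- iteration 11/12 --
  FD 12: (7,-20.182) -> (3.894,-8.591) [heading=105, draw]
  RT 30: heading 105 -> 75
  -- iteration 12/12 --
  FD 12: (3.894,-8.591) -> (7,3) [heading=75, draw]
  RT 30: heading 75 -> 45
]
Final: pos=(7,3), heading=45, 12 segment(s) drawn

Start position: (7, 3)
Final position: (7, 3)
Distance = 0; < 1e-6 -> CLOSED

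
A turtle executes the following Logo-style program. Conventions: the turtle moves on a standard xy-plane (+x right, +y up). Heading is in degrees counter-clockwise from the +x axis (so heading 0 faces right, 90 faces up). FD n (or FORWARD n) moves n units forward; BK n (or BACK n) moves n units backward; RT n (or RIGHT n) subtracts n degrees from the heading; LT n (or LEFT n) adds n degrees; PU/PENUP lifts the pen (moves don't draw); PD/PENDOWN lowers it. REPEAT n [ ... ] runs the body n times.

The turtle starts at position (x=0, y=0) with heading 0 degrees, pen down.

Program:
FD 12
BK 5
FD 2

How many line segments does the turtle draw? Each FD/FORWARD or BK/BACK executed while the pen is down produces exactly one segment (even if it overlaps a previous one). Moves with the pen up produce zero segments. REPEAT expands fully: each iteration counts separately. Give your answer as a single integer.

Answer: 3

Derivation:
Executing turtle program step by step:
Start: pos=(0,0), heading=0, pen down
FD 12: (0,0) -> (12,0) [heading=0, draw]
BK 5: (12,0) -> (7,0) [heading=0, draw]
FD 2: (7,0) -> (9,0) [heading=0, draw]
Final: pos=(9,0), heading=0, 3 segment(s) drawn
Segments drawn: 3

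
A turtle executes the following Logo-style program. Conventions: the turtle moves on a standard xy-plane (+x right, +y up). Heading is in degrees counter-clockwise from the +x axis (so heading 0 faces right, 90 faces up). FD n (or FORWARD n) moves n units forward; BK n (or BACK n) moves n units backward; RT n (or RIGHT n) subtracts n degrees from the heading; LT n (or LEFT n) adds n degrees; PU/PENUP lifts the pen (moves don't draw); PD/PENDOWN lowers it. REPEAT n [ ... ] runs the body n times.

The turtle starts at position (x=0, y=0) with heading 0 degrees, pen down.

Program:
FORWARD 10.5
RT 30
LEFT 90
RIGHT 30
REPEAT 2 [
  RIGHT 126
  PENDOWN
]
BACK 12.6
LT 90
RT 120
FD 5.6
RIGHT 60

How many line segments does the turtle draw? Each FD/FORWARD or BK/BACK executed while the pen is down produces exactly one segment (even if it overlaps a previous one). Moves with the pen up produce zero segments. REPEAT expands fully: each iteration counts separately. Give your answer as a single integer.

Executing turtle program step by step:
Start: pos=(0,0), heading=0, pen down
FD 10.5: (0,0) -> (10.5,0) [heading=0, draw]
RT 30: heading 0 -> 330
LT 90: heading 330 -> 60
RT 30: heading 60 -> 30
REPEAT 2 [
  -- iteration 1/2 --
  RT 126: heading 30 -> 264
  PD: pen down
  -- iteration 2/2 --
  RT 126: heading 264 -> 138
  PD: pen down
]
BK 12.6: (10.5,0) -> (19.864,-8.431) [heading=138, draw]
LT 90: heading 138 -> 228
RT 120: heading 228 -> 108
FD 5.6: (19.864,-8.431) -> (18.133,-3.105) [heading=108, draw]
RT 60: heading 108 -> 48
Final: pos=(18.133,-3.105), heading=48, 3 segment(s) drawn
Segments drawn: 3

Answer: 3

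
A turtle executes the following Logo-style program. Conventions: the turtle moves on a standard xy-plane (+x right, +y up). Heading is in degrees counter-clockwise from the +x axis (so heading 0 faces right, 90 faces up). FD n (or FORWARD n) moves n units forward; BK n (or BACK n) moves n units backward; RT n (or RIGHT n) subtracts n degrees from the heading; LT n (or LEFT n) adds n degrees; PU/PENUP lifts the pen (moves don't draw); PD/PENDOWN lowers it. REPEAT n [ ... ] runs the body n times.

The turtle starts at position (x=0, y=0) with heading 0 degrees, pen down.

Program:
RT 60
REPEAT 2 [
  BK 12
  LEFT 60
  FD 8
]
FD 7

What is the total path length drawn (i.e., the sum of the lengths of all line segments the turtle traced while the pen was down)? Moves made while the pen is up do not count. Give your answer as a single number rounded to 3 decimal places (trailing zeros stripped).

Executing turtle program step by step:
Start: pos=(0,0), heading=0, pen down
RT 60: heading 0 -> 300
REPEAT 2 [
  -- iteration 1/2 --
  BK 12: (0,0) -> (-6,10.392) [heading=300, draw]
  LT 60: heading 300 -> 0
  FD 8: (-6,10.392) -> (2,10.392) [heading=0, draw]
  -- iteration 2/2 --
  BK 12: (2,10.392) -> (-10,10.392) [heading=0, draw]
  LT 60: heading 0 -> 60
  FD 8: (-10,10.392) -> (-6,17.321) [heading=60, draw]
]
FD 7: (-6,17.321) -> (-2.5,23.383) [heading=60, draw]
Final: pos=(-2.5,23.383), heading=60, 5 segment(s) drawn

Segment lengths:
  seg 1: (0,0) -> (-6,10.392), length = 12
  seg 2: (-6,10.392) -> (2,10.392), length = 8
  seg 3: (2,10.392) -> (-10,10.392), length = 12
  seg 4: (-10,10.392) -> (-6,17.321), length = 8
  seg 5: (-6,17.321) -> (-2.5,23.383), length = 7
Total = 47

Answer: 47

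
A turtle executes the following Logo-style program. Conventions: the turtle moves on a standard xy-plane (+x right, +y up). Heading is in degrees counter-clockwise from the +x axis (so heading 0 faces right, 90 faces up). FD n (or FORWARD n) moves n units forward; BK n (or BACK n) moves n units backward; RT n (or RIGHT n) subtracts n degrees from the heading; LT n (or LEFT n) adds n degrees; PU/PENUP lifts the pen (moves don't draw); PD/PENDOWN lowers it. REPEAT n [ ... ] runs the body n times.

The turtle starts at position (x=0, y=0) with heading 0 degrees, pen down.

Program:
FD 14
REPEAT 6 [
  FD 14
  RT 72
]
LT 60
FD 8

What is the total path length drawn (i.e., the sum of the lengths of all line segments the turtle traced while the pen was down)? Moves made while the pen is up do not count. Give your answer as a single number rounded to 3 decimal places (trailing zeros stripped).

Executing turtle program step by step:
Start: pos=(0,0), heading=0, pen down
FD 14: (0,0) -> (14,0) [heading=0, draw]
REPEAT 6 [
  -- iteration 1/6 --
  FD 14: (14,0) -> (28,0) [heading=0, draw]
  RT 72: heading 0 -> 288
  -- iteration 2/6 --
  FD 14: (28,0) -> (32.326,-13.315) [heading=288, draw]
  RT 72: heading 288 -> 216
  -- iteration 3/6 --
  FD 14: (32.326,-13.315) -> (21,-21.544) [heading=216, draw]
  RT 72: heading 216 -> 144
  -- iteration 4/6 --
  FD 14: (21,-21.544) -> (9.674,-13.315) [heading=144, draw]
  RT 72: heading 144 -> 72
  -- iteration 5/6 --
  FD 14: (9.674,-13.315) -> (14,0) [heading=72, draw]
  RT 72: heading 72 -> 0
  -- iteration 6/6 --
  FD 14: (14,0) -> (28,0) [heading=0, draw]
  RT 72: heading 0 -> 288
]
LT 60: heading 288 -> 348
FD 8: (28,0) -> (35.825,-1.663) [heading=348, draw]
Final: pos=(35.825,-1.663), heading=348, 8 segment(s) drawn

Segment lengths:
  seg 1: (0,0) -> (14,0), length = 14
  seg 2: (14,0) -> (28,0), length = 14
  seg 3: (28,0) -> (32.326,-13.315), length = 14
  seg 4: (32.326,-13.315) -> (21,-21.544), length = 14
  seg 5: (21,-21.544) -> (9.674,-13.315), length = 14
  seg 6: (9.674,-13.315) -> (14,0), length = 14
  seg 7: (14,0) -> (28,0), length = 14
  seg 8: (28,0) -> (35.825,-1.663), length = 8
Total = 106

Answer: 106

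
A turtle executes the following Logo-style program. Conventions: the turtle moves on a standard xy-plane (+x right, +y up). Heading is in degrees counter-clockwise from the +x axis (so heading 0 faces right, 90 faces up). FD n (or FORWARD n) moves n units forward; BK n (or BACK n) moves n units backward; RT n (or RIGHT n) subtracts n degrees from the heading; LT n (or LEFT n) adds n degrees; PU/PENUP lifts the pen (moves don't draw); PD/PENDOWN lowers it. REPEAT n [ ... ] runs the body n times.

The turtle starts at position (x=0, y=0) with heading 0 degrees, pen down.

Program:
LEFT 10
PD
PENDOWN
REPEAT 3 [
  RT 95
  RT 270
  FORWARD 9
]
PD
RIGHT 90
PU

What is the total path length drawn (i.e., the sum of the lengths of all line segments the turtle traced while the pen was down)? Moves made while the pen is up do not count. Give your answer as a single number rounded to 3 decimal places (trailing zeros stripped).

Executing turtle program step by step:
Start: pos=(0,0), heading=0, pen down
LT 10: heading 0 -> 10
PD: pen down
PD: pen down
REPEAT 3 [
  -- iteration 1/3 --
  RT 95: heading 10 -> 275
  RT 270: heading 275 -> 5
  FD 9: (0,0) -> (8.966,0.784) [heading=5, draw]
  -- iteration 2/3 --
  RT 95: heading 5 -> 270
  RT 270: heading 270 -> 0
  FD 9: (8.966,0.784) -> (17.966,0.784) [heading=0, draw]
  -- iteration 3/3 --
  RT 95: heading 0 -> 265
  RT 270: heading 265 -> 355
  FD 9: (17.966,0.784) -> (26.932,0) [heading=355, draw]
]
PD: pen down
RT 90: heading 355 -> 265
PU: pen up
Final: pos=(26.932,0), heading=265, 3 segment(s) drawn

Segment lengths:
  seg 1: (0,0) -> (8.966,0.784), length = 9
  seg 2: (8.966,0.784) -> (17.966,0.784), length = 9
  seg 3: (17.966,0.784) -> (26.932,0), length = 9
Total = 27

Answer: 27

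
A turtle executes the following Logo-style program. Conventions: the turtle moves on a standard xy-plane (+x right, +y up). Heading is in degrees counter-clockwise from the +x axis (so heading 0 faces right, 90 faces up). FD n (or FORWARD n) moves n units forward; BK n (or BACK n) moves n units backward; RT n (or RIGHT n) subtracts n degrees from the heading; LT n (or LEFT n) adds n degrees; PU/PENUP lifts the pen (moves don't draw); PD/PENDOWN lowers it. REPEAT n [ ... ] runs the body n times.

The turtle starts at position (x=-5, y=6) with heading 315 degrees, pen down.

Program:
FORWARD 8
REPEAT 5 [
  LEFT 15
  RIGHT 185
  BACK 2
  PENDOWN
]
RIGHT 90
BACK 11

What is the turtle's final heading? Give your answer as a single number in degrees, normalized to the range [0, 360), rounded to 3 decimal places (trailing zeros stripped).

Executing turtle program step by step:
Start: pos=(-5,6), heading=315, pen down
FD 8: (-5,6) -> (0.657,0.343) [heading=315, draw]
REPEAT 5 [
  -- iteration 1/5 --
  LT 15: heading 315 -> 330
  RT 185: heading 330 -> 145
  BK 2: (0.657,0.343) -> (2.295,-0.804) [heading=145, draw]
  PD: pen down
  -- iteration 2/5 --
  LT 15: heading 145 -> 160
  RT 185: heading 160 -> 335
  BK 2: (2.295,-0.804) -> (0.483,0.041) [heading=335, draw]
  PD: pen down
  -- iteration 3/5 --
  LT 15: heading 335 -> 350
  RT 185: heading 350 -> 165
  BK 2: (0.483,0.041) -> (2.414,-0.476) [heading=165, draw]
  PD: pen down
  -- iteration 4/5 --
  LT 15: heading 165 -> 180
  RT 185: heading 180 -> 355
  BK 2: (2.414,-0.476) -> (0.422,-0.302) [heading=355, draw]
  PD: pen down
  -- iteration 5/5 --
  LT 15: heading 355 -> 10
  RT 185: heading 10 -> 185
  BK 2: (0.422,-0.302) -> (2.414,-0.128) [heading=185, draw]
  PD: pen down
]
RT 90: heading 185 -> 95
BK 11: (2.414,-0.128) -> (3.373,-11.086) [heading=95, draw]
Final: pos=(3.373,-11.086), heading=95, 7 segment(s) drawn

Answer: 95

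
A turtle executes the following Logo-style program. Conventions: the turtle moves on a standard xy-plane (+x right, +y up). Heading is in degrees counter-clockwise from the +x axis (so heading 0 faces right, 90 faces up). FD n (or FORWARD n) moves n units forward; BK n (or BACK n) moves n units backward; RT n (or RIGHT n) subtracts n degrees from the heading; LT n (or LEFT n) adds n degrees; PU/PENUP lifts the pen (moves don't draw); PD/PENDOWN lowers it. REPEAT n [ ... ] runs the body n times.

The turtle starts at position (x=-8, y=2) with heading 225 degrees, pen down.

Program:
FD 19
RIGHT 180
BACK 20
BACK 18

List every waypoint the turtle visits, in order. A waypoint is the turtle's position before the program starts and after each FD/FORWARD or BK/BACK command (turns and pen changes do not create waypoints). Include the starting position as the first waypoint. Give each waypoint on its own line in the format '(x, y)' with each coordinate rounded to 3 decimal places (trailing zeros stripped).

Answer: (-8, 2)
(-21.435, -11.435)
(-35.577, -25.577)
(-48.305, -38.305)

Derivation:
Executing turtle program step by step:
Start: pos=(-8,2), heading=225, pen down
FD 19: (-8,2) -> (-21.435,-11.435) [heading=225, draw]
RT 180: heading 225 -> 45
BK 20: (-21.435,-11.435) -> (-35.577,-25.577) [heading=45, draw]
BK 18: (-35.577,-25.577) -> (-48.305,-38.305) [heading=45, draw]
Final: pos=(-48.305,-38.305), heading=45, 3 segment(s) drawn
Waypoints (4 total):
(-8, 2)
(-21.435, -11.435)
(-35.577, -25.577)
(-48.305, -38.305)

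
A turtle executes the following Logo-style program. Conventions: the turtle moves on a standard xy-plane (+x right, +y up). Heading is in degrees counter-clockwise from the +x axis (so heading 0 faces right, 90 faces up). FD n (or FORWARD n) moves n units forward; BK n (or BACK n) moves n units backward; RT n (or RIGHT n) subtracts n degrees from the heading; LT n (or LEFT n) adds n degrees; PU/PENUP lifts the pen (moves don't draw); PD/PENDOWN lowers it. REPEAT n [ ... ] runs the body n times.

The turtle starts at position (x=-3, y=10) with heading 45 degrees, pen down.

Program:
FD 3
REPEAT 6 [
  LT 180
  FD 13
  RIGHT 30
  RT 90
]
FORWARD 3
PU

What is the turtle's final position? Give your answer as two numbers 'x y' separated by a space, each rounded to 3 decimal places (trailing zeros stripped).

Answer: 1.243 14.243

Derivation:
Executing turtle program step by step:
Start: pos=(-3,10), heading=45, pen down
FD 3: (-3,10) -> (-0.879,12.121) [heading=45, draw]
REPEAT 6 [
  -- iteration 1/6 --
  LT 180: heading 45 -> 225
  FD 13: (-0.879,12.121) -> (-10.071,2.929) [heading=225, draw]
  RT 30: heading 225 -> 195
  RT 90: heading 195 -> 105
  -- iteration 2/6 --
  LT 180: heading 105 -> 285
  FD 13: (-10.071,2.929) -> (-6.706,-9.628) [heading=285, draw]
  RT 30: heading 285 -> 255
  RT 90: heading 255 -> 165
  -- iteration 3/6 --
  LT 180: heading 165 -> 345
  FD 13: (-6.706,-9.628) -> (5.851,-12.993) [heading=345, draw]
  RT 30: heading 345 -> 315
  RT 90: heading 315 -> 225
  -- iteration 4/6 --
  LT 180: heading 225 -> 45
  FD 13: (5.851,-12.993) -> (15.043,-3.8) [heading=45, draw]
  RT 30: heading 45 -> 15
  RT 90: heading 15 -> 285
  -- iteration 5/6 --
  LT 180: heading 285 -> 105
  FD 13: (15.043,-3.8) -> (11.678,8.757) [heading=105, draw]
  RT 30: heading 105 -> 75
  RT 90: heading 75 -> 345
  -- iteration 6/6 --
  LT 180: heading 345 -> 165
  FD 13: (11.678,8.757) -> (-0.879,12.121) [heading=165, draw]
  RT 30: heading 165 -> 135
  RT 90: heading 135 -> 45
]
FD 3: (-0.879,12.121) -> (1.243,14.243) [heading=45, draw]
PU: pen up
Final: pos=(1.243,14.243), heading=45, 8 segment(s) drawn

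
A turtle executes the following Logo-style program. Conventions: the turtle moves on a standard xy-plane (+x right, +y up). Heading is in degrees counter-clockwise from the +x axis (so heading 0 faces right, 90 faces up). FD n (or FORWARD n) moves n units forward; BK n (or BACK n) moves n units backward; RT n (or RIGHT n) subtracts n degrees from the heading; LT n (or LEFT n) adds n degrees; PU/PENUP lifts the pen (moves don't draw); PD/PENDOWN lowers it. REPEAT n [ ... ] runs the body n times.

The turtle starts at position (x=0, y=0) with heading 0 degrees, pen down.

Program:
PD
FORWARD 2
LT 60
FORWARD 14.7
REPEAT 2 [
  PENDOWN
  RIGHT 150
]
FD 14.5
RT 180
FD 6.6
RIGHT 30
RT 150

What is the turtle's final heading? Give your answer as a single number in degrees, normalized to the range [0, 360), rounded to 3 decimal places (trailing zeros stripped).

Executing turtle program step by step:
Start: pos=(0,0), heading=0, pen down
PD: pen down
FD 2: (0,0) -> (2,0) [heading=0, draw]
LT 60: heading 0 -> 60
FD 14.7: (2,0) -> (9.35,12.731) [heading=60, draw]
REPEAT 2 [
  -- iteration 1/2 --
  PD: pen down
  RT 150: heading 60 -> 270
  -- iteration 2/2 --
  PD: pen down
  RT 150: heading 270 -> 120
]
FD 14.5: (9.35,12.731) -> (2.1,25.288) [heading=120, draw]
RT 180: heading 120 -> 300
FD 6.6: (2.1,25.288) -> (5.4,19.572) [heading=300, draw]
RT 30: heading 300 -> 270
RT 150: heading 270 -> 120
Final: pos=(5.4,19.572), heading=120, 4 segment(s) drawn

Answer: 120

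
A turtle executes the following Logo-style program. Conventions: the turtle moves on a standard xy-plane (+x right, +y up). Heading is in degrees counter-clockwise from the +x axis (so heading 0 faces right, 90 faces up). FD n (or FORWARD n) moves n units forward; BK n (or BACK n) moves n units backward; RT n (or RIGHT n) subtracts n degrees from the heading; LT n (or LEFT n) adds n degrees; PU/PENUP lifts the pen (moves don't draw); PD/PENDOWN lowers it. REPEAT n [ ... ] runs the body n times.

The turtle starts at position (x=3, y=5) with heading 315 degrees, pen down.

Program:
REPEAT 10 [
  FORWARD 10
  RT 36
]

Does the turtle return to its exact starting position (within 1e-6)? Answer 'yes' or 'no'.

Executing turtle program step by step:
Start: pos=(3,5), heading=315, pen down
REPEAT 10 [
  -- iteration 1/10 --
  FD 10: (3,5) -> (10.071,-2.071) [heading=315, draw]
  RT 36: heading 315 -> 279
  -- iteration 2/10 --
  FD 10: (10.071,-2.071) -> (11.635,-11.948) [heading=279, draw]
  RT 36: heading 279 -> 243
  -- iteration 3/10 --
  FD 10: (11.635,-11.948) -> (7.096,-20.858) [heading=243, draw]
  RT 36: heading 243 -> 207
  -- iteration 4/10 --
  FD 10: (7.096,-20.858) -> (-1.815,-25.398) [heading=207, draw]
  RT 36: heading 207 -> 171
  -- iteration 5/10 --
  FD 10: (-1.815,-25.398) -> (-11.691,-23.834) [heading=171, draw]
  RT 36: heading 171 -> 135
  -- iteration 6/10 --
  FD 10: (-11.691,-23.834) -> (-18.763,-16.763) [heading=135, draw]
  RT 36: heading 135 -> 99
  -- iteration 7/10 --
  FD 10: (-18.763,-16.763) -> (-20.327,-6.886) [heading=99, draw]
  RT 36: heading 99 -> 63
  -- iteration 8/10 --
  FD 10: (-20.327,-6.886) -> (-15.787,2.024) [heading=63, draw]
  RT 36: heading 63 -> 27
  -- iteration 9/10 --
  FD 10: (-15.787,2.024) -> (-6.877,6.564) [heading=27, draw]
  RT 36: heading 27 -> 351
  -- iteration 10/10 --
  FD 10: (-6.877,6.564) -> (3,5) [heading=351, draw]
  RT 36: heading 351 -> 315
]
Final: pos=(3,5), heading=315, 10 segment(s) drawn

Start position: (3, 5)
Final position: (3, 5)
Distance = 0; < 1e-6 -> CLOSED

Answer: yes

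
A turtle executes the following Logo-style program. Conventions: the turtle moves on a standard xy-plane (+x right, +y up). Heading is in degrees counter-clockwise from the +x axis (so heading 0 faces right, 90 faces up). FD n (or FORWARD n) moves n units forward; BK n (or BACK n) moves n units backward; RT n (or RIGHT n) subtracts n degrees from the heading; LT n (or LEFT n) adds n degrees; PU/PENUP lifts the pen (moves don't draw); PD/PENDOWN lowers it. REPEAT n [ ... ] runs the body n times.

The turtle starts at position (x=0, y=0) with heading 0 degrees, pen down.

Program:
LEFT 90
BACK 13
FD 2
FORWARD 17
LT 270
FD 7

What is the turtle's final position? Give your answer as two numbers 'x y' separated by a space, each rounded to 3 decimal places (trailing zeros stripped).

Executing turtle program step by step:
Start: pos=(0,0), heading=0, pen down
LT 90: heading 0 -> 90
BK 13: (0,0) -> (0,-13) [heading=90, draw]
FD 2: (0,-13) -> (0,-11) [heading=90, draw]
FD 17: (0,-11) -> (0,6) [heading=90, draw]
LT 270: heading 90 -> 0
FD 7: (0,6) -> (7,6) [heading=0, draw]
Final: pos=(7,6), heading=0, 4 segment(s) drawn

Answer: 7 6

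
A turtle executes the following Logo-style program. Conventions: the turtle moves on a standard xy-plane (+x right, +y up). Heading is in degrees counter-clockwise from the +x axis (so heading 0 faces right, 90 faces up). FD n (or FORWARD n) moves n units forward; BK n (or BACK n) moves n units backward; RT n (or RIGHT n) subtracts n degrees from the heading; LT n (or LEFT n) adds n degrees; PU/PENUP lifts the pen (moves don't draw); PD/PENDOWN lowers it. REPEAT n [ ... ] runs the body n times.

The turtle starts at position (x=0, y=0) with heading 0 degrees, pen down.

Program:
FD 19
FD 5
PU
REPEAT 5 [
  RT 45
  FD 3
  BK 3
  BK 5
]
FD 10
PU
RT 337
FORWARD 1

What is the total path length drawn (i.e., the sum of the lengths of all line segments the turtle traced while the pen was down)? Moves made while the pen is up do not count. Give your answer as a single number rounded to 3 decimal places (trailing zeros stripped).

Answer: 24

Derivation:
Executing turtle program step by step:
Start: pos=(0,0), heading=0, pen down
FD 19: (0,0) -> (19,0) [heading=0, draw]
FD 5: (19,0) -> (24,0) [heading=0, draw]
PU: pen up
REPEAT 5 [
  -- iteration 1/5 --
  RT 45: heading 0 -> 315
  FD 3: (24,0) -> (26.121,-2.121) [heading=315, move]
  BK 3: (26.121,-2.121) -> (24,0) [heading=315, move]
  BK 5: (24,0) -> (20.464,3.536) [heading=315, move]
  -- iteration 2/5 --
  RT 45: heading 315 -> 270
  FD 3: (20.464,3.536) -> (20.464,0.536) [heading=270, move]
  BK 3: (20.464,0.536) -> (20.464,3.536) [heading=270, move]
  BK 5: (20.464,3.536) -> (20.464,8.536) [heading=270, move]
  -- iteration 3/5 --
  RT 45: heading 270 -> 225
  FD 3: (20.464,8.536) -> (18.343,6.414) [heading=225, move]
  BK 3: (18.343,6.414) -> (20.464,8.536) [heading=225, move]
  BK 5: (20.464,8.536) -> (24,12.071) [heading=225, move]
  -- iteration 4/5 --
  RT 45: heading 225 -> 180
  FD 3: (24,12.071) -> (21,12.071) [heading=180, move]
  BK 3: (21,12.071) -> (24,12.071) [heading=180, move]
  BK 5: (24,12.071) -> (29,12.071) [heading=180, move]
  -- iteration 5/5 --
  RT 45: heading 180 -> 135
  FD 3: (29,12.071) -> (26.879,14.192) [heading=135, move]
  BK 3: (26.879,14.192) -> (29,12.071) [heading=135, move]
  BK 5: (29,12.071) -> (32.536,8.536) [heading=135, move]
]
FD 10: (32.536,8.536) -> (25.464,15.607) [heading=135, move]
PU: pen up
RT 337: heading 135 -> 158
FD 1: (25.464,15.607) -> (24.537,15.981) [heading=158, move]
Final: pos=(24.537,15.981), heading=158, 2 segment(s) drawn

Segment lengths:
  seg 1: (0,0) -> (19,0), length = 19
  seg 2: (19,0) -> (24,0), length = 5
Total = 24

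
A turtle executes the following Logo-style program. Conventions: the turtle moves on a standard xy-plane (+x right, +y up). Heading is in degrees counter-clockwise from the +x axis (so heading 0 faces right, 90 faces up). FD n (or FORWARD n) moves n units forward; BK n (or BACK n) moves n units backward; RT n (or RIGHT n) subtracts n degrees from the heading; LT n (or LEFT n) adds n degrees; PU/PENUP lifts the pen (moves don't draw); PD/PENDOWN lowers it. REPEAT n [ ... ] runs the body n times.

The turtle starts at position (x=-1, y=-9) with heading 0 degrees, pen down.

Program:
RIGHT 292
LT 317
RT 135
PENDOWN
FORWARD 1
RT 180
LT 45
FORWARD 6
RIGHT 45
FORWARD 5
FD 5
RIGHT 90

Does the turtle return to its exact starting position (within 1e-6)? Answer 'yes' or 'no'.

Answer: no

Derivation:
Executing turtle program step by step:
Start: pos=(-1,-9), heading=0, pen down
RT 292: heading 0 -> 68
LT 317: heading 68 -> 25
RT 135: heading 25 -> 250
PD: pen down
FD 1: (-1,-9) -> (-1.342,-9.94) [heading=250, draw]
RT 180: heading 250 -> 70
LT 45: heading 70 -> 115
FD 6: (-1.342,-9.94) -> (-3.878,-4.502) [heading=115, draw]
RT 45: heading 115 -> 70
FD 5: (-3.878,-4.502) -> (-2.168,0.197) [heading=70, draw]
FD 5: (-2.168,0.197) -> (-0.458,4.895) [heading=70, draw]
RT 90: heading 70 -> 340
Final: pos=(-0.458,4.895), heading=340, 4 segment(s) drawn

Start position: (-1, -9)
Final position: (-0.458, 4.895)
Distance = 13.906; >= 1e-6 -> NOT closed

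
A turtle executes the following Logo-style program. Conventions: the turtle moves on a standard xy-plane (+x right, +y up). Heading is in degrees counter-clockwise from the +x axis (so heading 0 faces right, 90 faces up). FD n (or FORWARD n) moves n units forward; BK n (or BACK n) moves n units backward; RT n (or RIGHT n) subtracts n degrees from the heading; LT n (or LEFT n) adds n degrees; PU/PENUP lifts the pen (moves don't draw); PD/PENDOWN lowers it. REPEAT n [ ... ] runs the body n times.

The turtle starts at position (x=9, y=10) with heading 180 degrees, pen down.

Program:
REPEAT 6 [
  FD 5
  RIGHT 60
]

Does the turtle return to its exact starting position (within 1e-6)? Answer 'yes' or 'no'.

Executing turtle program step by step:
Start: pos=(9,10), heading=180, pen down
REPEAT 6 [
  -- iteration 1/6 --
  FD 5: (9,10) -> (4,10) [heading=180, draw]
  RT 60: heading 180 -> 120
  -- iteration 2/6 --
  FD 5: (4,10) -> (1.5,14.33) [heading=120, draw]
  RT 60: heading 120 -> 60
  -- iteration 3/6 --
  FD 5: (1.5,14.33) -> (4,18.66) [heading=60, draw]
  RT 60: heading 60 -> 0
  -- iteration 4/6 --
  FD 5: (4,18.66) -> (9,18.66) [heading=0, draw]
  RT 60: heading 0 -> 300
  -- iteration 5/6 --
  FD 5: (9,18.66) -> (11.5,14.33) [heading=300, draw]
  RT 60: heading 300 -> 240
  -- iteration 6/6 --
  FD 5: (11.5,14.33) -> (9,10) [heading=240, draw]
  RT 60: heading 240 -> 180
]
Final: pos=(9,10), heading=180, 6 segment(s) drawn

Start position: (9, 10)
Final position: (9, 10)
Distance = 0; < 1e-6 -> CLOSED

Answer: yes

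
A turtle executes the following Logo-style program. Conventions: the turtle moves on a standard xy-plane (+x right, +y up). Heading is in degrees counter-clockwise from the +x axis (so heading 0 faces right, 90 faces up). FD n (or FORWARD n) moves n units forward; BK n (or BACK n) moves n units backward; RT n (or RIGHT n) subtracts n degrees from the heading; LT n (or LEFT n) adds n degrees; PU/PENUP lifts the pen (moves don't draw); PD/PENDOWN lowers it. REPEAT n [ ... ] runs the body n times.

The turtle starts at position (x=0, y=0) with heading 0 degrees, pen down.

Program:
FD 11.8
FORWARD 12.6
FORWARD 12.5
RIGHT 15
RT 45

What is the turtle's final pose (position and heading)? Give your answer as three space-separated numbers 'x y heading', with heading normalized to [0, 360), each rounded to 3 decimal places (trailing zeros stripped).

Executing turtle program step by step:
Start: pos=(0,0), heading=0, pen down
FD 11.8: (0,0) -> (11.8,0) [heading=0, draw]
FD 12.6: (11.8,0) -> (24.4,0) [heading=0, draw]
FD 12.5: (24.4,0) -> (36.9,0) [heading=0, draw]
RT 15: heading 0 -> 345
RT 45: heading 345 -> 300
Final: pos=(36.9,0), heading=300, 3 segment(s) drawn

Answer: 36.9 0 300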